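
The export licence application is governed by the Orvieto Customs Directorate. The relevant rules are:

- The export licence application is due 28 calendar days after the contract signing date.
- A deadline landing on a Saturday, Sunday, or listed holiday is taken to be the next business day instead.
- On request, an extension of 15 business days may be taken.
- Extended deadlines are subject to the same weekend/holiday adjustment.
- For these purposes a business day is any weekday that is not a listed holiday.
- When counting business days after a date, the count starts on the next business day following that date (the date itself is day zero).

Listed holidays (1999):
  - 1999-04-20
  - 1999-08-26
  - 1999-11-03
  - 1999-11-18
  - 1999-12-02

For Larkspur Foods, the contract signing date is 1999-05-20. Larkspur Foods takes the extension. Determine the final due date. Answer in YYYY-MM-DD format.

1999-07-08

Trigger date 1999-05-20 + 28 calendar days = 1999-06-17.
1999-06-17 (Thursday) is already a business day.
Applying the 15-business-day extension: 15 business days after 1999-06-17 is 1999-07-08.
1999-07-08 (Thursday) is already a business day.
The final due date is 1999-07-08.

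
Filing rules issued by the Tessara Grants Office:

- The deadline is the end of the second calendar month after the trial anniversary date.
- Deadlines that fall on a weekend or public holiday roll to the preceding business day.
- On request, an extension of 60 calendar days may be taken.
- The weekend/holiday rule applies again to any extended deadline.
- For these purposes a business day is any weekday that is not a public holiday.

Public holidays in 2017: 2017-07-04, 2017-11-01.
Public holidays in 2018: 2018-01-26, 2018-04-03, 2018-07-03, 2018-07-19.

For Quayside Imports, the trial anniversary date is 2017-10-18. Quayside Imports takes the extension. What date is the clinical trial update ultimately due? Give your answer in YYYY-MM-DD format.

2 months after 2017-10-18 falls in December 2017; the last day of that month is 2017-12-31.
2017-12-31 is a Sunday; the preceding business day is 2017-12-29 (Friday).
Applying the 60-calendar-day extension: 2017-12-29 + 60 days = 2018-02-27.
2018-02-27 is a Tuesday and not a listed holiday, so it stands.
Deadline: 2018-02-27.

2018-02-27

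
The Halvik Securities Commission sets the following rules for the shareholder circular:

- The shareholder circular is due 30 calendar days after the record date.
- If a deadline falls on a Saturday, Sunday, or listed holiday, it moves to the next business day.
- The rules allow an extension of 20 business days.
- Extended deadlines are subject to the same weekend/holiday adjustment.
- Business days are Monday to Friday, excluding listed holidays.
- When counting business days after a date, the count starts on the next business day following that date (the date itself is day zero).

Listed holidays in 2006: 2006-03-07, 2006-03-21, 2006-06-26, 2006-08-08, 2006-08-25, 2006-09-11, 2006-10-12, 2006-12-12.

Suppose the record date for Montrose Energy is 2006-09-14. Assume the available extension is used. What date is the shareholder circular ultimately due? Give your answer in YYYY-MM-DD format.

2006-11-13

Trigger date 2006-09-14 + 30 calendar days = 2006-10-14.
Because 2006-10-14 is a Saturday, the deadline becomes 2006-10-16 (Monday).
The 20-business-day extension runs from 2006-10-16 to 2006-11-13.
2006-11-13 (Monday) is already a business day.
So the filing is due 2006-11-13.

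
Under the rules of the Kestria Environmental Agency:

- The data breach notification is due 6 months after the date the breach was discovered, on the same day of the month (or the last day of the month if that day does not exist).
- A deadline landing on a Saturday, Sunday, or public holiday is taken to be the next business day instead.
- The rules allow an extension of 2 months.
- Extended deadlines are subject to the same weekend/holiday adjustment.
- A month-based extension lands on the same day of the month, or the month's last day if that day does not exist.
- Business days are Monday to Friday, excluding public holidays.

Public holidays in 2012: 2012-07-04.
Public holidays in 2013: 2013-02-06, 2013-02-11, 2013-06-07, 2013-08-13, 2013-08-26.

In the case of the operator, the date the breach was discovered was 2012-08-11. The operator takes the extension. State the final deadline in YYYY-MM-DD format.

Moving 6 months forward from 2012-08-11 on the corresponding day gives 2013-02-11.
2013-02-11 falls on a listed holiday. Rolling to the next business day gives 2013-02-12, a Tuesday.
The 2 months extension carries 2013-02-12 to 2013-04-12.
2013-04-12 is a Friday and not a listed holiday, so it stands.
Deadline: 2013-04-12.

2013-04-12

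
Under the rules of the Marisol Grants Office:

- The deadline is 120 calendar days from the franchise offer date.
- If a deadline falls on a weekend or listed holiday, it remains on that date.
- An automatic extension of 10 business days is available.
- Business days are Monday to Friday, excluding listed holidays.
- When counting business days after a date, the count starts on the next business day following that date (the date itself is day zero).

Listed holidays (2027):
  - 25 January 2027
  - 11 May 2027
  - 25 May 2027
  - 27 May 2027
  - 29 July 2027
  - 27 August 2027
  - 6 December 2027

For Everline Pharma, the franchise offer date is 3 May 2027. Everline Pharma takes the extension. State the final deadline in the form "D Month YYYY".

Trigger date 3 May 2027 + 120 calendar days = 31 August 2027.
31 August 2027 falls on a Tuesday. The rules make no weekend/holiday allowance, so it remains 31 August 2027.
Counting 10 further business days from 31 August 2027 reaches 14 September 2027.
14 September 2027 falls on a Tuesday. The rules make no weekend/holiday allowance, so it remains 14 September 2027.
So the filing is due 14 September 2027.

14 September 2027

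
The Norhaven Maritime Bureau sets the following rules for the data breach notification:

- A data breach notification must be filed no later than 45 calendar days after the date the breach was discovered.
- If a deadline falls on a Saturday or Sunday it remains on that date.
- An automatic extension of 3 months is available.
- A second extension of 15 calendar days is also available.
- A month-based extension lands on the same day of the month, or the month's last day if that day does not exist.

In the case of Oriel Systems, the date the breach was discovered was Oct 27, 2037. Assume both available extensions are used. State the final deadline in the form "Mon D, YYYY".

Mar 26, 2038

From Oct 27, 2037, 45 calendar days later is Dec 11, 2037.
Dec 11, 2037 falls on a Friday. The rules make no weekend/holiday allowance, so it remains Dec 11, 2037.
Add 3 months to Dec 11, 2037: Mar 11, 2038.
Mar 11, 2038 falls on a Thursday. The rules make no weekend/holiday allowance, so it remains Mar 11, 2038.
Applying the 15-calendar-day extension: Mar 11, 2038 + 15 days = Mar 26, 2038.
Mar 26, 2038 falls on a Friday. The rules make no weekend/holiday allowance, so it remains Mar 26, 2038.
Final deadline: Mar 26, 2038.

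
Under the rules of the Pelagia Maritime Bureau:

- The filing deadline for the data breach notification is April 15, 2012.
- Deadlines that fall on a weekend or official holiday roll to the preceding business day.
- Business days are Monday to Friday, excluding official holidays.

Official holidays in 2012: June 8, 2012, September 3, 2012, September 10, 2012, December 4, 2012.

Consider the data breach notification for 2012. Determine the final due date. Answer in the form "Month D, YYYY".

April 13, 2012

Start from the fixed due date, April 15, 2012.
April 15, 2012 falls on a Sunday. Rolling to the preceding business day gives April 13, 2012, a Friday.
The final due date is April 13, 2012.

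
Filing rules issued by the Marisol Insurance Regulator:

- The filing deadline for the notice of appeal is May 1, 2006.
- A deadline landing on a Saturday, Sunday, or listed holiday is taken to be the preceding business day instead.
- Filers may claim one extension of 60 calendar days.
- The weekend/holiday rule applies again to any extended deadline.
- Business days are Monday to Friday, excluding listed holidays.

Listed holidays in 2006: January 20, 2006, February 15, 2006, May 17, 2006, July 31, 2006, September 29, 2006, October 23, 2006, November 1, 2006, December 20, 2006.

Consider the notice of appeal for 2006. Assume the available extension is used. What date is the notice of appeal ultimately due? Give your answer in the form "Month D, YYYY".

The stated deadline is May 1, 2006.
May 1, 2006 falls on a Monday, which is a business day, so no adjustment is needed.
The 60-calendar-day extension moves the deadline from May 1, 2006 to June 30, 2006.
June 30, 2006 (Friday) is already a business day.
Final deadline: June 30, 2006.

June 30, 2006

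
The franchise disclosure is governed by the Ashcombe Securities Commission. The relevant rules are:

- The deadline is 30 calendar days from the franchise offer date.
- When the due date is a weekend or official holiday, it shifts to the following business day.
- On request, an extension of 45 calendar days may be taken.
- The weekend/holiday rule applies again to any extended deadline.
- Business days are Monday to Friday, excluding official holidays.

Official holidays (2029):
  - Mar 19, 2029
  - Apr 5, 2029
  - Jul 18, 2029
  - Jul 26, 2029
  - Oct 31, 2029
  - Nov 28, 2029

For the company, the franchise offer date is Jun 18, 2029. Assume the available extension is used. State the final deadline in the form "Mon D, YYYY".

Sep 3, 2029

From Jun 18, 2029, 30 calendar days later is Jul 18, 2029.
Jul 18, 2029 is a listed holiday, so it moves to the next business day, Jul 19, 2029 (Thursday).
Add the 45 calendar-day extension to Jul 19, 2029: Sep 2, 2029.
Sep 2, 2029 is a Sunday, so it moves to the next business day, Sep 3, 2029 (Monday).
The final due date is Sep 3, 2029.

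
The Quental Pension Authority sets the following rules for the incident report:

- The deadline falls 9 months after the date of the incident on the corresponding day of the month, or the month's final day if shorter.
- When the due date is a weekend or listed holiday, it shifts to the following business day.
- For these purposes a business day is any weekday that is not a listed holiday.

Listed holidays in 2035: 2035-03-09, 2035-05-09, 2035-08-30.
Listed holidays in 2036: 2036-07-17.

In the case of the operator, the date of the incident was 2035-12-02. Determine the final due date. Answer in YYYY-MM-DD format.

2036-09-02

9 months from 2035-12-02 is 2036-09-02.
Since 2036-09-02 is a Tuesday and not a holiday, the date is unchanged.
Final deadline: 2036-09-02.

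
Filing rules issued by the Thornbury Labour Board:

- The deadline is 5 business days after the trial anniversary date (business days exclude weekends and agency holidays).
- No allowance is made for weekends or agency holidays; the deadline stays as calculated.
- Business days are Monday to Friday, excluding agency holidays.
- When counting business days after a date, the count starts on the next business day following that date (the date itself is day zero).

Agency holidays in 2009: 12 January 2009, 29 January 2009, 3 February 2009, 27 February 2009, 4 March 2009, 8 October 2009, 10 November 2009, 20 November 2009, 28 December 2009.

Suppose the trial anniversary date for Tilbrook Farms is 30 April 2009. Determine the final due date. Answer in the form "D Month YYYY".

5 business days after 30 April 2009, excluding weekends and holidays, is 7 May 2009.
No adjustment is made for weekends or holidays, so 7 May 2009 stands.
So the filing is due 7 May 2009.

7 May 2009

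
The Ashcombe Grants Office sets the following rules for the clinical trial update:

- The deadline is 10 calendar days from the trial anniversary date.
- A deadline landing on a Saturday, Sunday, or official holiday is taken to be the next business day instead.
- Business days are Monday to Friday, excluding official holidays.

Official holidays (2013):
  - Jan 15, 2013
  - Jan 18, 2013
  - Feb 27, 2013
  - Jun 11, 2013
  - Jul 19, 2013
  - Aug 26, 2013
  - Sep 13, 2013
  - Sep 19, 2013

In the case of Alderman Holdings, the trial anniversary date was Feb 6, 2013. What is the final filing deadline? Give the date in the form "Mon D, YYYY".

Adding 10 calendar days to Feb 6, 2013 gives Feb 16, 2013.
Feb 16, 2013 falls on a Saturday. Rolling to the next business day gives Feb 18, 2013, a Monday.
Final deadline: Feb 18, 2013.

Feb 18, 2013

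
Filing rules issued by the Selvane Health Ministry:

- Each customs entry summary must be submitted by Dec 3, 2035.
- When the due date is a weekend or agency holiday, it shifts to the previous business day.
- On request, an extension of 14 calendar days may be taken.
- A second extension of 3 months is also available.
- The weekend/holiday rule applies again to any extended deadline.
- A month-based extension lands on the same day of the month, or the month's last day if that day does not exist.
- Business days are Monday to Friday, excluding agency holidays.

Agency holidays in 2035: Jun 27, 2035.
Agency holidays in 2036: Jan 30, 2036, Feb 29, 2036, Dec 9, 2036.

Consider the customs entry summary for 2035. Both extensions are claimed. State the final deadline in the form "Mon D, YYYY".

The stated deadline is Dec 3, 2035.
Dec 3, 2035 falls on a Monday, which is a business day, so no adjustment is needed.
Applying the 14-calendar-day extension: Dec 3, 2035 + 14 days = Dec 17, 2035.
Dec 17, 2035 is a Monday and not a listed holiday, so it stands.
Applying the 3 months extension: 3 months after Dec 17, 2035 is Mar 17, 2036.
Mar 17, 2036 is a Monday and not a listed holiday, so it stands.
Final deadline: Mar 17, 2036.

Mar 17, 2036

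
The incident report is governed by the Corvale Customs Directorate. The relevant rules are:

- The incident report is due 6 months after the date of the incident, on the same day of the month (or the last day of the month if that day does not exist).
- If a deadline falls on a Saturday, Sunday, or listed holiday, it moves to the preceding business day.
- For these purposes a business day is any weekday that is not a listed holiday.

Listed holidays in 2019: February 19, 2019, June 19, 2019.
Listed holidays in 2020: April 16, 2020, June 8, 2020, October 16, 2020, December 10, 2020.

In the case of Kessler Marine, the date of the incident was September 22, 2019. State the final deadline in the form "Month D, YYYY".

March 20, 2020

6 months after September 22, 2019, on the same day of the month, is March 22, 2020.
Because March 22, 2020 is a Sunday, the deadline becomes March 20, 2020 (Friday).
Final deadline: March 20, 2020.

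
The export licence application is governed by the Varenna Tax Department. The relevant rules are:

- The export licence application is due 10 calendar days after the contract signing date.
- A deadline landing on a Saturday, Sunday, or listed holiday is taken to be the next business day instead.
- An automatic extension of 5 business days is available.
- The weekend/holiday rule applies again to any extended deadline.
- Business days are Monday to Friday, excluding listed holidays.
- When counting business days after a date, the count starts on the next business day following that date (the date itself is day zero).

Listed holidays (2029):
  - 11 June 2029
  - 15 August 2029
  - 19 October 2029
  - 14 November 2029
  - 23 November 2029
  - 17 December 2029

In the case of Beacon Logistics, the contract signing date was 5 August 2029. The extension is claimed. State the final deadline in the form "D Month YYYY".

23 August 2029

From 5 August 2029, 10 calendar days later is 15 August 2029.
15 August 2029 is a listed holiday, so it moves to the next business day, 16 August 2029 (Thursday).
Counting 5 further business days from 16 August 2029 reaches 23 August 2029.
23 August 2029 falls on a Thursday, which is a business day, so no adjustment is needed.
So the filing is due 23 August 2029.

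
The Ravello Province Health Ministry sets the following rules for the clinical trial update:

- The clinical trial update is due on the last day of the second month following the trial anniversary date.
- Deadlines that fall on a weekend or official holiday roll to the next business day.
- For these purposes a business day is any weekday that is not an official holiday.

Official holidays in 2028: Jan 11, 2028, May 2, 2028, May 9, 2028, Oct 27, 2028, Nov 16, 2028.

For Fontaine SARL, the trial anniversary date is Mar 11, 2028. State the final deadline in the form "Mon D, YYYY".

The second month after Mar 11, 2028 is May 2028, whose last day is May 31, 2028.
Since May 31, 2028 is a Wednesday and not a holiday, the date is unchanged.
The final due date is May 31, 2028.

May 31, 2028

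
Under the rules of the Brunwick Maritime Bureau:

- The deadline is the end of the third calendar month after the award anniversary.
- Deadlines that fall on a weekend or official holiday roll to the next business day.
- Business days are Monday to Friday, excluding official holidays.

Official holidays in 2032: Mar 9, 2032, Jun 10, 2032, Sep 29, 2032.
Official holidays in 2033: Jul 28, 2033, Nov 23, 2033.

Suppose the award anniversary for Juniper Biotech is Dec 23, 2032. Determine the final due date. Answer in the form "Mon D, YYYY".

The third month after Dec 23, 2032 is March 2033, whose last day is Mar 31, 2033.
Since Mar 31, 2033 is a Thursday and not a holiday, the date is unchanged.
Final deadline: Mar 31, 2033.

Mar 31, 2033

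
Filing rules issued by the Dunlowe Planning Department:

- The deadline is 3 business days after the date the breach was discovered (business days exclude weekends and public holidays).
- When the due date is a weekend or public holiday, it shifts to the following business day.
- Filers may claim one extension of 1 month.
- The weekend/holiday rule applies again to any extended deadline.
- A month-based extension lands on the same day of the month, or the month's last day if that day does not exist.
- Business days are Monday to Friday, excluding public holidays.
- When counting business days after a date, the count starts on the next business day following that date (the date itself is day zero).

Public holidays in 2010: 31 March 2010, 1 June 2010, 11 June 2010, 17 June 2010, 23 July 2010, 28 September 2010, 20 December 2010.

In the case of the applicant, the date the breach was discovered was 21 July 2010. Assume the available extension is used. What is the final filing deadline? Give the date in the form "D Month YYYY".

27 August 2010

3 business days after 21 July 2010, excluding weekends and holidays, is 27 July 2010.
27 July 2010 (Tuesday) is already a business day.
Add 1 month to 27 July 2010: 27 August 2010.
27 August 2010 is a Friday and not a listed holiday, so it stands.
Deadline: 27 August 2010.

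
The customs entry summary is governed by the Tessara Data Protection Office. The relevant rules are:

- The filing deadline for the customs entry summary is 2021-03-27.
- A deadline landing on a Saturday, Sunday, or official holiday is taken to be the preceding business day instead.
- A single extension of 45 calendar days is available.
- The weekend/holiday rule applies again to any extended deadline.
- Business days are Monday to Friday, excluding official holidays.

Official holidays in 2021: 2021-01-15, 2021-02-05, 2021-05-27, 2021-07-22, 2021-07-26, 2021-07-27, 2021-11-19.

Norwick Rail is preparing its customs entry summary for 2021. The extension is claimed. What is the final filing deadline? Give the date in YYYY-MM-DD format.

2021-05-10

Start from the fixed due date, 2021-03-27.
Because 2021-03-27 is a Saturday, the deadline becomes 2021-03-26 (Friday).
The 45-calendar-day extension moves the deadline from 2021-03-26 to 2021-05-10.
2021-05-10 falls on a Monday, which is a business day, so no adjustment is needed.
Deadline: 2021-05-10.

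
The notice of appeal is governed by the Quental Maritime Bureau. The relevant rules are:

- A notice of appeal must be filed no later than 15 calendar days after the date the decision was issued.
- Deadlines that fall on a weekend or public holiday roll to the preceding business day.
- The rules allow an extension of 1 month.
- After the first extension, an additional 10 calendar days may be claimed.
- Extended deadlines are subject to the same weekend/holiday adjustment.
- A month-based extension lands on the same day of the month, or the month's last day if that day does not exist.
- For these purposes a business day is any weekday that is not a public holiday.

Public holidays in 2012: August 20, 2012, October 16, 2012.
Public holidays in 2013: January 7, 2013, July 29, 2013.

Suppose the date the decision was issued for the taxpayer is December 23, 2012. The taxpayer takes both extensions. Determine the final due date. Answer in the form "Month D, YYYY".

February 14, 2013

Trigger date December 23, 2012 + 15 calendar days = January 7, 2013.
Because January 7, 2013 is a listed holiday, the deadline becomes January 4, 2013 (Friday).
The 1 month extension carries January 4, 2013 to February 4, 2013.
February 4, 2013 is a Monday and not a listed holiday, so it stands.
The 10-calendar-day extension moves the deadline from February 4, 2013 to February 14, 2013.
February 14, 2013 is a Thursday and not a listed holiday, so it stands.
So the filing is due February 14, 2013.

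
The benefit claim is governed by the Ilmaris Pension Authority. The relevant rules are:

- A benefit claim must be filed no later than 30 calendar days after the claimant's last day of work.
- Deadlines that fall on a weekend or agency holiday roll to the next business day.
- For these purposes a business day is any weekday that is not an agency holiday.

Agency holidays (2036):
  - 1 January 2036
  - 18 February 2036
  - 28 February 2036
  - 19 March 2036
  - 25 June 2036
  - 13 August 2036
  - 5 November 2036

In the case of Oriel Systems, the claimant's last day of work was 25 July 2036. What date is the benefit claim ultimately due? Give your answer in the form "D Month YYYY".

Adding 30 calendar days to 25 July 2036 gives 24 August 2036.
24 August 2036 falls on a Sunday. Rolling to the next business day gives 25 August 2036, a Monday.
Final deadline: 25 August 2036.

25 August 2036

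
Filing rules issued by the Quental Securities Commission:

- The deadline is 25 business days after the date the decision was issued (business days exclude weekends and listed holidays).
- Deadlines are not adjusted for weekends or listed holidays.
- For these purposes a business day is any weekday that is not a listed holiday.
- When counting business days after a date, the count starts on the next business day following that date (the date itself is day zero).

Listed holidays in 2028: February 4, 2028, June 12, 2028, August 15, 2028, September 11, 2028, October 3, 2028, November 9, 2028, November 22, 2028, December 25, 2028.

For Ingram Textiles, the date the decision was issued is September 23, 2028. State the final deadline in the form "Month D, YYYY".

Starting the day after September 23, 2028 and counting 25 business days lands on October 30, 2028.
October 30, 2028 falls on a Monday. The rules make no weekend/holiday allowance, so it remains October 30, 2028.
Final deadline: October 30, 2028.

October 30, 2028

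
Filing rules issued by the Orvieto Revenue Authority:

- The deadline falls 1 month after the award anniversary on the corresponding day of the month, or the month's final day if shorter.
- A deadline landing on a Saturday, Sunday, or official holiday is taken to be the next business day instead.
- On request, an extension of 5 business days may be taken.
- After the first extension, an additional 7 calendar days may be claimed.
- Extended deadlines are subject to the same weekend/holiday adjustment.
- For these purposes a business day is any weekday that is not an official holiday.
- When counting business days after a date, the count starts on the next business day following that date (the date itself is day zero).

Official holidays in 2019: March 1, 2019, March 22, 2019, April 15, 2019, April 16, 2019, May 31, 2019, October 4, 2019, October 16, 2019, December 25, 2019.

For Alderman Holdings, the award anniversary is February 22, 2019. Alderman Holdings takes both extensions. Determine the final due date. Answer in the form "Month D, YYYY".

April 8, 2019

Moving 1 month forward from February 22, 2019 on the corresponding day gives March 22, 2019.
March 22, 2019 falls on a listed holiday. Rolling to the next business day gives March 25, 2019, a Monday.
Applying the 5-business-day extension: 5 business days after March 25, 2019 is April 1, 2019.
April 1, 2019 is a Monday and not a listed holiday, so it stands.
Add the 7 calendar-day extension to April 1, 2019: April 8, 2019.
April 8, 2019 falls on a Monday, which is a business day, so no adjustment is needed.
So the filing is due April 8, 2019.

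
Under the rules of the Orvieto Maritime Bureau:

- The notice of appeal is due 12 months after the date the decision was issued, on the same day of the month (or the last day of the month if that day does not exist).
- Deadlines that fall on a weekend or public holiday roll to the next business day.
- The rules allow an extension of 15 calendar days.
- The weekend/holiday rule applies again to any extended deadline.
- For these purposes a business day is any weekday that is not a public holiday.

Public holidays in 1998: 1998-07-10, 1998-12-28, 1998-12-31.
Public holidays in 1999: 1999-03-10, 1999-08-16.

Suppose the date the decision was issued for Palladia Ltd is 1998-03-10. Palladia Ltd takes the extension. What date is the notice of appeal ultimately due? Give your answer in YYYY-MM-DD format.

Moving 12 months forward from 1998-03-10 on the corresponding day gives 1999-03-10.
1999-03-10 is a listed holiday; the next business day is 1999-03-11 (Thursday).
Add the 15 calendar-day extension to 1999-03-11: 1999-03-26.
1999-03-26 is a Friday and not a listed holiday, so it stands.
Final deadline: 1999-03-26.

1999-03-26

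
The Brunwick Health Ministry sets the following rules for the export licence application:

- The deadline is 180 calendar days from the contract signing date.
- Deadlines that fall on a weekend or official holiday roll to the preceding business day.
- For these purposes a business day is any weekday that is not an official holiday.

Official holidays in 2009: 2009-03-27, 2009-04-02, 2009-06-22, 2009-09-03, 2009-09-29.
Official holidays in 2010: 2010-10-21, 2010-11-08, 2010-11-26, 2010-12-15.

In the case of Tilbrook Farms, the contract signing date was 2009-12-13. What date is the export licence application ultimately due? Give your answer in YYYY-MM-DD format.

From 2009-12-13, 180 calendar days later is 2010-06-11.
2010-06-11 (Friday) is already a business day.
So the filing is due 2010-06-11.

2010-06-11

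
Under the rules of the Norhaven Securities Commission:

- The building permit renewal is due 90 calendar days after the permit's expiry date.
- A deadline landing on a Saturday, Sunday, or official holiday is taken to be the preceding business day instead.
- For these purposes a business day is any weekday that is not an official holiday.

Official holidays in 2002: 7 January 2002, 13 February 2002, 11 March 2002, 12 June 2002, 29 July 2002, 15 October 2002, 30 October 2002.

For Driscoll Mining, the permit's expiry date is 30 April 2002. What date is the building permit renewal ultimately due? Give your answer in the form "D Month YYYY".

Adding 90 calendar days to 30 April 2002 gives 29 July 2002.
29 July 2002 is a listed holiday; the preceding business day is 26 July 2002 (Friday).
So the filing is due 26 July 2002.

26 July 2002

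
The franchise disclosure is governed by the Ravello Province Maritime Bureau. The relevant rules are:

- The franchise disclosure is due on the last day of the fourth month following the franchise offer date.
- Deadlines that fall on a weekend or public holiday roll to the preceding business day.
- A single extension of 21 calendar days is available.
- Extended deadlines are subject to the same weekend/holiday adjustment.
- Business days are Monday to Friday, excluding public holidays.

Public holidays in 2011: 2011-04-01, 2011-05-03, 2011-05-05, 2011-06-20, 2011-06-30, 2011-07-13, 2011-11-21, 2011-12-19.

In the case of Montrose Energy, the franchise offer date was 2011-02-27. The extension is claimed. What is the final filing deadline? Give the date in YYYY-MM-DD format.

2011-07-20

The fourth month after 2011-02-27 is June 2011, whose last day is 2011-06-30.
2011-06-30 falls on a listed holiday. Rolling to the preceding business day gives 2011-06-29, a Wednesday.
With the 21-day extension, 2011-06-29 becomes 2011-07-20.
2011-07-20 is a Wednesday and not a listed holiday, so it stands.
Deadline: 2011-07-20.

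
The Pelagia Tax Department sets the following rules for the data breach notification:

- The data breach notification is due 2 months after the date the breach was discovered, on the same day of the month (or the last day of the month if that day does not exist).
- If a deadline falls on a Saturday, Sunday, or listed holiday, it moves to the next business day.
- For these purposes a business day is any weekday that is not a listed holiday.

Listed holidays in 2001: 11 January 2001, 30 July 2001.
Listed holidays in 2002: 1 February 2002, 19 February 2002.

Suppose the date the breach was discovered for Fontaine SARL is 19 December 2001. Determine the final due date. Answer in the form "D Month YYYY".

2 months after 19 December 2001, on the same day of the month, is 19 February 2002.
19 February 2002 is a listed holiday, so it moves to the next business day, 20 February 2002 (Wednesday).
The final due date is 20 February 2002.

20 February 2002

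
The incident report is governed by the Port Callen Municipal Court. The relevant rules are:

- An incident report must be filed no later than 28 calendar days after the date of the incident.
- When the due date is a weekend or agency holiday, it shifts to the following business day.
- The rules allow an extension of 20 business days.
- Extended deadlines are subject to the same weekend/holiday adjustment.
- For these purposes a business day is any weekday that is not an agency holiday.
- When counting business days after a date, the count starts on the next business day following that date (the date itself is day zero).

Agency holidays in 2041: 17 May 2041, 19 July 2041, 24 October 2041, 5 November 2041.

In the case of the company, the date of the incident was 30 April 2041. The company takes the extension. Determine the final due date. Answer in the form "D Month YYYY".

28 calendar days after 30 April 2041 is 28 May 2041.
28 May 2041 falls on a Tuesday, which is a business day, so no adjustment is needed.
Applying the 20-business-day extension: 20 business days after 28 May 2041 is 25 June 2041.
Since 25 June 2041 is a Tuesday and not a holiday, the date is unchanged.
The final due date is 25 June 2041.

25 June 2041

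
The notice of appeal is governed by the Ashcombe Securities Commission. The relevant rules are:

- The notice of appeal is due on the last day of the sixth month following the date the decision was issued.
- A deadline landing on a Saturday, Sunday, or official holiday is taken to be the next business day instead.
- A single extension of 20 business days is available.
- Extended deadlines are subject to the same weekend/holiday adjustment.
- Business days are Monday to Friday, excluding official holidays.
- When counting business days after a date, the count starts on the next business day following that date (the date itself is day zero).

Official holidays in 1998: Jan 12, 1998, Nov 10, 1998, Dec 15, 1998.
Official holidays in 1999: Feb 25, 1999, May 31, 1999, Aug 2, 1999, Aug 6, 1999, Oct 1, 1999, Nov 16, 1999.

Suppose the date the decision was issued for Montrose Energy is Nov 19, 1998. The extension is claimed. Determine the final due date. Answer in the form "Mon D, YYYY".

Jun 29, 1999

6 months after Nov 19, 1998 is May 1999; that month ends on May 31, 1999.
May 31, 1999 falls on a listed holiday. Rolling to the next business day gives Jun 1, 1999, a Tuesday.
Counting 20 further business days from Jun 1, 1999 reaches Jun 29, 1999.
Jun 29, 1999 is a Tuesday and not a listed holiday, so it stands.
The final due date is Jun 29, 1999.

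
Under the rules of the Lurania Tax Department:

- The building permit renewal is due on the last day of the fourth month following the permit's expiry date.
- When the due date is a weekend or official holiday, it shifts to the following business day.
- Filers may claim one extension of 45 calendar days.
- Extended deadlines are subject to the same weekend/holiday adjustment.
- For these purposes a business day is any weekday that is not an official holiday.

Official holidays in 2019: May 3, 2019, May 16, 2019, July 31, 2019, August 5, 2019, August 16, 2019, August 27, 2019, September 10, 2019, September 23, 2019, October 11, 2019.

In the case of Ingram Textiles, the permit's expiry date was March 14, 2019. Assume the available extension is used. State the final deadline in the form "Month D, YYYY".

4 months after March 14, 2019 falls in July 2019; the last day of that month is July 31, 2019.
July 31, 2019 falls on a listed holiday. Rolling to the next business day gives August 1, 2019, a Thursday.
The 45-calendar-day extension moves the deadline from August 1, 2019 to September 15, 2019.
September 15, 2019 is a Sunday, so it moves to the next business day, September 16, 2019 (Monday).
Final deadline: September 16, 2019.

September 16, 2019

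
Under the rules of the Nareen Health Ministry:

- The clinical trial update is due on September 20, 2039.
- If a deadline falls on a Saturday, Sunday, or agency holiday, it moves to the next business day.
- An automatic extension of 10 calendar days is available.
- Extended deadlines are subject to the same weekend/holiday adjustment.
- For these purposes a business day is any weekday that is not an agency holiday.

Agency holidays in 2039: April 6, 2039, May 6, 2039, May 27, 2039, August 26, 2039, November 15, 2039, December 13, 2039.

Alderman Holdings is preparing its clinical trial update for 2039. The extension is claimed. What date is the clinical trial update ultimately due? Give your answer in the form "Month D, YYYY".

September 30, 2039

The stated deadline is September 20, 2039.
September 20, 2039 is a Tuesday and not a listed holiday, so it stands.
With the 10-day extension, September 20, 2039 becomes September 30, 2039.
Since September 30, 2039 is a Friday and not a holiday, the date is unchanged.
Final deadline: September 30, 2039.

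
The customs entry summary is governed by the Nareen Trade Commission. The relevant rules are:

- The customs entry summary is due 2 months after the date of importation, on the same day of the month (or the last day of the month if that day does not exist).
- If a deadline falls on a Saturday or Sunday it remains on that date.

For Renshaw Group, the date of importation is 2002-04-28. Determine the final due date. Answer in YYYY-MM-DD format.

2002-06-28

2 months after 2002-04-28, on the same day of the month, is 2002-06-28.
No adjustment is made for weekends or holidays, so 2002-06-28 stands.
Final deadline: 2002-06-28.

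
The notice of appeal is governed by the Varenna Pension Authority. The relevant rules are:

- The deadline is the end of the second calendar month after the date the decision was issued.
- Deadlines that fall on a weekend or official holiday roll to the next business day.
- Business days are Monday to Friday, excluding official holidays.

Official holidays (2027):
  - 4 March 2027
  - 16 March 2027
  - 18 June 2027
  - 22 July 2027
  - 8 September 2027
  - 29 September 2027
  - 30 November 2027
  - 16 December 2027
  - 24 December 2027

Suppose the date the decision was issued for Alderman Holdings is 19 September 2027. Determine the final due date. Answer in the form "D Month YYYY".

1 December 2027

The second month after 19 September 2027 is November 2027, whose last day is 30 November 2027.
30 November 2027 falls on a listed holiday. Rolling to the next business day gives 1 December 2027, a Wednesday.
So the filing is due 1 December 2027.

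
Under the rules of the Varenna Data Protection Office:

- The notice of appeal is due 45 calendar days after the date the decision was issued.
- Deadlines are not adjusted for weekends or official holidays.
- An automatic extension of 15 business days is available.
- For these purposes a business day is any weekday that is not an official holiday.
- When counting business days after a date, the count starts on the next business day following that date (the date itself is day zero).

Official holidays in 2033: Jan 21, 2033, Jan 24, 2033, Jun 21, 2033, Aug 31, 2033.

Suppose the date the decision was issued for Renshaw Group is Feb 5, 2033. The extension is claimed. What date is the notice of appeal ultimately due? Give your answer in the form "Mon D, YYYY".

45 calendar days after Feb 5, 2033 is Mar 22, 2033.
Mar 22, 2033 is a Tuesday; no weekend or holiday adjustment applies.
Counting 15 further business days from Mar 22, 2033 reaches Apr 12, 2033.
Apr 12, 2033 is a Tuesday; no weekend or holiday adjustment applies.
Final deadline: Apr 12, 2033.

Apr 12, 2033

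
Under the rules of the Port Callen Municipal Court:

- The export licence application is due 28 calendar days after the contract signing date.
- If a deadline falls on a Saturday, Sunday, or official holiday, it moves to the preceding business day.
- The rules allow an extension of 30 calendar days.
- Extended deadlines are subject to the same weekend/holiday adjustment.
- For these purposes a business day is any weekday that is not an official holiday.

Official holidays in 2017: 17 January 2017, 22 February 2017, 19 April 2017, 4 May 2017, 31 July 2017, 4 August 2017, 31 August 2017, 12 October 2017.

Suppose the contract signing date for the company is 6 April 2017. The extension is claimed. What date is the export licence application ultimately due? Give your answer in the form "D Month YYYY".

2 June 2017

Adding 28 calendar days to 6 April 2017 gives 4 May 2017.
4 May 2017 is a listed holiday, so it moves to the preceding business day, 3 May 2017 (Wednesday).
The 30-calendar-day extension moves the deadline from 3 May 2017 to 2 June 2017.
2 June 2017 falls on a Friday, which is a business day, so no adjustment is needed.
So the filing is due 2 June 2017.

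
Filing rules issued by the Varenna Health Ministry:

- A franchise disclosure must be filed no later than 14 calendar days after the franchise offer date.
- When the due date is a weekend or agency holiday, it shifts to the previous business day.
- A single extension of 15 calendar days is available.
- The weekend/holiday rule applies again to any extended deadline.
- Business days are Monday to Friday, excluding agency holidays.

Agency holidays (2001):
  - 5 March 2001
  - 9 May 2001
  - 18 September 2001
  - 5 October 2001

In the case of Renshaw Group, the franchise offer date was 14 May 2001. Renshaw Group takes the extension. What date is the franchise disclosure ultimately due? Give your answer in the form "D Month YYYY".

12 June 2001

Trigger date 14 May 2001 + 14 calendar days = 28 May 2001.
28 May 2001 (Monday) is already a business day.
The 15-calendar-day extension moves the deadline from 28 May 2001 to 12 June 2001.
12 June 2001 falls on a Tuesday, which is a business day, so no adjustment is needed.
Final deadline: 12 June 2001.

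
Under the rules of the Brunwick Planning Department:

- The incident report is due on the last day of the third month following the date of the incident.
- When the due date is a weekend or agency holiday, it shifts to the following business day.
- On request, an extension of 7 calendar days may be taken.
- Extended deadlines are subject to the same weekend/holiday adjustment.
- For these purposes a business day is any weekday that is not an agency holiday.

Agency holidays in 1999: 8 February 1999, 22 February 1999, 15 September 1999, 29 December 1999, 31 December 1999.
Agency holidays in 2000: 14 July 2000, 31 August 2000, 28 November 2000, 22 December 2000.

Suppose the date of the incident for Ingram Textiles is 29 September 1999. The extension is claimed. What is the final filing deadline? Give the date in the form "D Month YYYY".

The third month after 29 September 1999 is December 1999, whose last day is 31 December 1999.
31 December 1999 falls on a listed holiday. Rolling to the next business day gives 3 January 2000, a Monday.
With the 7-day extension, 3 January 2000 becomes 10 January 2000.
10 January 2000 (Monday) is already a business day.
So the filing is due 10 January 2000.

10 January 2000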